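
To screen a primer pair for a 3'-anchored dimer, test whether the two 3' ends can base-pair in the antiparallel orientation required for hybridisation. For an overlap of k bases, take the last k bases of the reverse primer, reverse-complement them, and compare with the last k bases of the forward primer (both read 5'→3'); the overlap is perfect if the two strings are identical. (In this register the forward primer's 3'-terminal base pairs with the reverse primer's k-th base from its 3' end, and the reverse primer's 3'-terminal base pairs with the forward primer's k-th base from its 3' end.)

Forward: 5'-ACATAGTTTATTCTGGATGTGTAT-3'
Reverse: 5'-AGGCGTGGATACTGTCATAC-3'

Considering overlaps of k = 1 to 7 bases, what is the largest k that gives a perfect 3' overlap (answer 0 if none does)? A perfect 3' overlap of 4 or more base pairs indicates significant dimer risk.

Longest perfect overlap: 4 complementary base pairs; significant dimer risk (threshold 4).

Last 7 bases (5'→3') — forward …TGTGTAT, reverse …GTCATAC.
Reverse complement of the reverse primer's last 7 bases: GTATGAC; its first k bases are the reverse complement of the reverse primer's last k bases, so a perfect k-base overlap needs the forward primer's last k bases to equal them.
Comparing (forward last k vs required): k=1: T vs G ✗; k=2: AT vs GT ✗; k=3: TAT vs GTA ✗; k=4: GTAT vs GTAT ✓; k=5: TGTAT vs GTATG ✗; k=6: GTGTAT vs GTATGA ✗; k=7: TGTGTAT vs GTATGAC ✗.
Only k = 4 is perfect, so the longest perfect 3' overlap is 4.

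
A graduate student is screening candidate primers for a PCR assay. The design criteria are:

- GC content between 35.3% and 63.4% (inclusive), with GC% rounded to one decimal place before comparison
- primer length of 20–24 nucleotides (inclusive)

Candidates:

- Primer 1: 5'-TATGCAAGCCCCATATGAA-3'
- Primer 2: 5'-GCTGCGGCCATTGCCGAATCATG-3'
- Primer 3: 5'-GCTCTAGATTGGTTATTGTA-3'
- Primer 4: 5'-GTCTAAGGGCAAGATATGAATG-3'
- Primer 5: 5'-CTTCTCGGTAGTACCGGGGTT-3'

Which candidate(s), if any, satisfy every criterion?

Primer 2, Primer 4 and Primer 5.

Primer 1 (19 nt, A=7 T=4 G=3 C=5): GC 8/19 = 42.1% ✓; length 19, outside 20–24 ✗ — fails.
Primer 2 (23 nt, A=4 T=5 G=7 C=7): GC 14/23 = 60.9% ✓; length 23 ✓ — passes.
Primer 3 (20 nt, A=4 T=9 G=5 C=2): GC 7/20 = 35.0%, outside 35.3–63.4% ✗; length 20 ✓ — fails.
Primer 4 (22 nt, A=8 T=5 G=7 C=2): GC 9/22 = 40.9% ✓; length 22 ✓ — passes.
Primer 5 (21 nt, A=2 T=7 G=7 C=5): GC 12/21 = 57.1% ✓; length 21 ✓ — passes.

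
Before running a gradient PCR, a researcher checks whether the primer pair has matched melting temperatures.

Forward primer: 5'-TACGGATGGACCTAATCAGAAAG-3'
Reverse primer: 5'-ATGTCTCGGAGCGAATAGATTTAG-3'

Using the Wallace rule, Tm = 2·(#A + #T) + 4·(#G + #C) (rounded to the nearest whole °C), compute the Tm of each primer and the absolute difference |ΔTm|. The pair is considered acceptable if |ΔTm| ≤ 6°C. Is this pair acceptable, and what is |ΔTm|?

|ΔTm| = 2°C; the pair is acceptable.

Forward: A=9 T=4 G=6 C=4 → Tm = 2·13 + 4·10 = 66°C.
Reverse: A=7 T=7 G=7 C=3 → Tm = 2·14 + 4·10 = 68°C.
|ΔTm| = |66 − 68| = 2°C, ≤ 6°C.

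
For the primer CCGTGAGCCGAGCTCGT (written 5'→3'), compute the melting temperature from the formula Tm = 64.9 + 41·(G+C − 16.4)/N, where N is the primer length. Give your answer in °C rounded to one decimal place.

Base counts: A=2, T=3, G=6, C=6; G+C = 12, N = 17.
Tm = 64.9 + 41·(12 − 16.4)/17 = 64.9 + -180.40/17 = 54.3°C.

54.3°C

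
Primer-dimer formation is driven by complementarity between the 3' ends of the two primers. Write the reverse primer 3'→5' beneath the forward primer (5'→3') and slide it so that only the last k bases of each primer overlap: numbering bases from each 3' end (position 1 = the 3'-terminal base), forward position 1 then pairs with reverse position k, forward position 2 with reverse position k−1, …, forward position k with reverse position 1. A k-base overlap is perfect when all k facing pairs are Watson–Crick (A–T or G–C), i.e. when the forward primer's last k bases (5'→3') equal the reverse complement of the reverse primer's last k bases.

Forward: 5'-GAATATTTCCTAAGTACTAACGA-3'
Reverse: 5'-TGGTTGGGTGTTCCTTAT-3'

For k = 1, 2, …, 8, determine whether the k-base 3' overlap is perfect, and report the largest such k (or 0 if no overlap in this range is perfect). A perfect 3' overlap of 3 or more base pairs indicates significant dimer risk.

Longest perfect overlap: 1 complementary base pair; below the dimer-risk threshold (threshold 3).

Last 8 bases (5'→3') — forward …ACTAACGA, reverse …TTCCTTAT.
Reverse complement of the reverse primer's last 8 bases: ATAAGGAA; its first k bases are the reverse complement of the reverse primer's last k bases, so a perfect k-base overlap needs the forward primer's last k bases to equal them.
Comparing (forward last k vs required): k=1: A vs A ✓; k=2: GA vs AT ✗; k=3: CGA vs ATA ✗; k=4: ACGA vs ATAA ✗; k=5: AACGA vs ATAAG ✗; k=6: TAACGA vs ATAAGG ✗; k=7: CTAACGA vs ATAAGGA ✗; k=8: ACTAACGA vs ATAAGGAA ✗.
Only k = 1 is perfect, so the longest perfect 3' overlap is 1.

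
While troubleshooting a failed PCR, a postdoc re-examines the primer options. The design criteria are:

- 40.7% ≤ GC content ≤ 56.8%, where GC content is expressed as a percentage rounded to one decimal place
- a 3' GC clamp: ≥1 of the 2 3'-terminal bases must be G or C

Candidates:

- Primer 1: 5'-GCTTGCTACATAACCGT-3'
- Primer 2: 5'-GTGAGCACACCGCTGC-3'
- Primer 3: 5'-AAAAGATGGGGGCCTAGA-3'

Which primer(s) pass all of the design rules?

Primer 1 and Primer 3.

Primer 1 (17 nt, A=4 T=5 G=3 C=5): GC 8/17 = 47.1% ✓; 3' end GT has 1 G/C ✓ — passes.
Primer 2 (16 nt, A=3 T=2 G=5 C=6): GC 11/16 = 68.8%, outside 40.7–56.8% ✗; 3' end GC has 2 G/C ✓ — fails.
Primer 3 (18 nt, A=7 T=2 G=7 C=2): GC 9/18 = 50.0% ✓; 3' end GA has 1 G/C ✓ — passes.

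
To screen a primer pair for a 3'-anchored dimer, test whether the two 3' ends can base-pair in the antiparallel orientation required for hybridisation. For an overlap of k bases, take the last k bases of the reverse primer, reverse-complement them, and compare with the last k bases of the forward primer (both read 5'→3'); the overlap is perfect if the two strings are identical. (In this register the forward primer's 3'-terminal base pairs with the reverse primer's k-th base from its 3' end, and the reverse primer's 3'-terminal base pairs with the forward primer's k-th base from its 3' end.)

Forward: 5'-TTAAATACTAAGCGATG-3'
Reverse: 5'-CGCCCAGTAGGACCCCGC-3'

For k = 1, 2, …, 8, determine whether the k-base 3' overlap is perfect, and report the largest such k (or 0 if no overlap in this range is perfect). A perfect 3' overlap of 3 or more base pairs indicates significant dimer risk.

Last 8 bases (5'→3') — forward …AAGCGATG, reverse …GACCCCGC.
Reverse complement of the reverse primer's last 8 bases: GCGGGGTC; its first k bases are the reverse complement of the reverse primer's last k bases, so a perfect k-base overlap needs the forward primer's last k bases to equal them.
Comparing (forward last k vs required): k=1: G vs G ✓; k=2: TG vs GC ✗; k=3: ATG vs GCG ✗; k=4: GATG vs GCGG ✗; k=5: CGATG vs GCGGG ✗; k=6: GCGATG vs GCGGGG ✗; k=7: AGCGATG vs GCGGGGT ✗; k=8: AAGCGATG vs GCGGGGTC ✗.
Only k = 1 is perfect, so the longest perfect 3' overlap is 1.

Longest perfect overlap: 1 complementary base pair; below the dimer-risk threshold (threshold 3).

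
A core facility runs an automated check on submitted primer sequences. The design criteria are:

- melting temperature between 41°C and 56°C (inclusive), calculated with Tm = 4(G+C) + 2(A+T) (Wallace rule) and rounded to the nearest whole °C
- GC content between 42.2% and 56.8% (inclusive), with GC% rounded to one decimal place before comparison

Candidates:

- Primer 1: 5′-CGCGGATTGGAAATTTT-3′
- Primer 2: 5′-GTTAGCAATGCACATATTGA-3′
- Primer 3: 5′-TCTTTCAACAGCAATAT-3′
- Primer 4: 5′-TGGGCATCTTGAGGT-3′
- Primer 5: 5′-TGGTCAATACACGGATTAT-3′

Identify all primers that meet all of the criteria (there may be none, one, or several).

Primer 4 only.

Primer 1 (17 nt, A=4 T=6 G=5 C=2): Tm = 2·10 + 4·7 = 48°C ✓; GC 7/17 = 41.2%, outside 42.2–56.8% ✗ — fails.
Primer 2 (20 nt, A=7 T=6 G=4 C=3): Tm = 2·13 + 4·7 = 54°C ✓; GC 7/20 = 35.0%, outside 42.2–56.8% ✗ — fails.
Primer 3 (17 nt, A=6 T=6 G=1 C=4): Tm = 2·12 + 4·5 = 44°C ✓; GC 5/17 = 29.4%, outside 42.2–56.8% ✗ — fails.
Primer 4 (15 nt, A=2 T=5 G=6 C=2): Tm = 2·7 + 4·8 = 46°C ✓; GC 8/15 = 53.3% ✓ — passes.
Primer 5 (19 nt, A=6 T=6 G=4 C=3): Tm = 2·12 + 4·7 = 52°C ✓; GC 7/19 = 36.8%, outside 42.2–56.8% ✗ — fails.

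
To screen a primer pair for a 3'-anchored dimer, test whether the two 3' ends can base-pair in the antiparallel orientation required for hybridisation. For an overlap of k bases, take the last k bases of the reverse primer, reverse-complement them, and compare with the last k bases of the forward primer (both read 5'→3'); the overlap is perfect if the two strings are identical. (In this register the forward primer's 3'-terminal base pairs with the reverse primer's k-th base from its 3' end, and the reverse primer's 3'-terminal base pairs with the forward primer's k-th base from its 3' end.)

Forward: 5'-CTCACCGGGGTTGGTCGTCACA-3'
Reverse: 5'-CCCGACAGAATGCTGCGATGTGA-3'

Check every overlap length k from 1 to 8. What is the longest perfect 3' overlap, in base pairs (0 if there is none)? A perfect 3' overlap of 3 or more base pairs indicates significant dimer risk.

Longest perfect overlap: 5 complementary base pairs; significant dimer risk (threshold 3).

Last 8 bases (5'→3') — forward …TCGTCACA, reverse …CGATGTGA.
Reverse complement of the reverse primer's last 8 bases: TCACATCG; its first k bases are the reverse complement of the reverse primer's last k bases, so a perfect k-base overlap needs the forward primer's last k bases to equal them.
Comparing (forward last k vs required): k=1: A vs T ✗; k=2: CA vs TC ✗; k=3: ACA vs TCA ✗; k=4: CACA vs TCAC ✗; k=5: TCACA vs TCACA ✓; k=6: GTCACA vs TCACAT ✗; k=7: CGTCACA vs TCACATC ✗; k=8: TCGTCACA vs TCACATCG ✗.
Only k = 5 is perfect, so the longest perfect 3' overlap is 5.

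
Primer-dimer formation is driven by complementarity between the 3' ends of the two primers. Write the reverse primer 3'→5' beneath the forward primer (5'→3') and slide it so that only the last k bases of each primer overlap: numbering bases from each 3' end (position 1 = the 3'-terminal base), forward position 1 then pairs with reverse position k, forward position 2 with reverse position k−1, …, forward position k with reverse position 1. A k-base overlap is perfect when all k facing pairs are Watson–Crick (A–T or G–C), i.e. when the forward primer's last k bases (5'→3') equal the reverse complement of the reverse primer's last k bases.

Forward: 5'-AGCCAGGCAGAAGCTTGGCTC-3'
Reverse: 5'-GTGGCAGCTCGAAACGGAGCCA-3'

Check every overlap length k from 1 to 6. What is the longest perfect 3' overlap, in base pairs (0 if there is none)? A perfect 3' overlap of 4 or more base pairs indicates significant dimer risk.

Last 6 bases (5'→3') — forward …TGGCTC, reverse …GAGCCA.
Reverse complement of the reverse primer's last 6 bases: TGGCTC; its first k bases are the reverse complement of the reverse primer's last k bases, so a perfect k-base overlap needs the forward primer's last k bases to equal them.
Comparing (forward last k vs required): k=1: C vs T ✗; k=2: TC vs TG ✗; k=3: CTC vs TGG ✗; k=4: GCTC vs TGGC ✗; k=5: GGCTC vs TGGCT ✗; k=6: TGGCTC vs TGGCTC ✓.
Only k = 6 is perfect, so the longest perfect 3' overlap is 6.

Longest perfect overlap: 6 complementary base pairs; significant dimer risk (threshold 4).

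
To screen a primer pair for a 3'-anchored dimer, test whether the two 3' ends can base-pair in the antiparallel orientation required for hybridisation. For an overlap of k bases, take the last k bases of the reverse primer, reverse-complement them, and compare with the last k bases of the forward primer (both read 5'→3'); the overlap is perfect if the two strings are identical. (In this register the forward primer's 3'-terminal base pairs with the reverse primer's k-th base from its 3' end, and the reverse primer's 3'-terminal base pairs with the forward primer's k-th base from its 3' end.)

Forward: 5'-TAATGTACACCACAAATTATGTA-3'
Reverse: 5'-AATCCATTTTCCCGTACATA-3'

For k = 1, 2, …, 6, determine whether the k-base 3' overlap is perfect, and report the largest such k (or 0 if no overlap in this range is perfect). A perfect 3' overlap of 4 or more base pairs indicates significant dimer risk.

Longest perfect overlap: 6 complementary base pairs; significant dimer risk (threshold 4).

Last 6 bases (5'→3') — forward …TATGTA, reverse …TACATA.
Reverse complement of the reverse primer's last 6 bases: TATGTA; its first k bases are the reverse complement of the reverse primer's last k bases, so a perfect k-base overlap needs the forward primer's last k bases to equal them.
Comparing (forward last k vs required): k=1: A vs T ✗; k=2: TA vs TA ✓; k=3: GTA vs TAT ✗; k=4: TGTA vs TATG ✗; k=5: ATGTA vs TATGT ✗; k=6: TATGTA vs TATGTA ✓.
Perfect overlaps at k = 2, 6; the largest is 6.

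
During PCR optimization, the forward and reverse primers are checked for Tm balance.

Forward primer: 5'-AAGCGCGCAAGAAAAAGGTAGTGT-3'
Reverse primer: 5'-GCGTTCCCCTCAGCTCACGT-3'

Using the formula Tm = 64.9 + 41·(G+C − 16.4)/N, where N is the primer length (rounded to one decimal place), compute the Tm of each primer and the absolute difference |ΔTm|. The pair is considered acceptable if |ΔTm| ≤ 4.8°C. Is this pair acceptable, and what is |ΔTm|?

Forward: G+C = 11, N = 24 → Tm = 64.9 + 41·(11 − 16.4)/24 = 55.7°C.
Reverse: G+C = 13, N = 20 → Tm = 64.9 + 41·(13 − 16.4)/20 = 57.9°C.
|ΔTm| = |55.7 − 57.9| = 2.2°C, ≤ 4.8°C.

|ΔTm| = 2.2°C; the pair is acceptable.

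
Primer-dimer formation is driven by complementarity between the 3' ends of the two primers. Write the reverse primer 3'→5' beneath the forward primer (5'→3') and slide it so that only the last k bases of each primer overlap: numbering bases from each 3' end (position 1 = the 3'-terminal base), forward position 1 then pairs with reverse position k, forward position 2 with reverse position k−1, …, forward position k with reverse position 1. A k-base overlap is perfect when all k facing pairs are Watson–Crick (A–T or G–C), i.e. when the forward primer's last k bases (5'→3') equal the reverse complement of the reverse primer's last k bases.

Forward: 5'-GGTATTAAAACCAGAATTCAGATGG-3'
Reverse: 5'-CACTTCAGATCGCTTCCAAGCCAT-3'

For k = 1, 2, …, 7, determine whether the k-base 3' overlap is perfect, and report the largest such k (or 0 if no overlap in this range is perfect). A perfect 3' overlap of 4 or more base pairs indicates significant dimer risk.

Longest perfect overlap: 4 complementary base pairs; significant dimer risk (threshold 4).

Last 7 bases (5'→3') — forward …CAGATGG, reverse …AAGCCAT.
Reverse complement of the reverse primer's last 7 bases: ATGGCTT; its first k bases are the reverse complement of the reverse primer's last k bases, so a perfect k-base overlap needs the forward primer's last k bases to equal them.
Comparing (forward last k vs required): k=1: G vs A ✗; k=2: GG vs AT ✗; k=3: TGG vs ATG ✗; k=4: ATGG vs ATGG ✓; k=5: GATGG vs ATGGC ✗; k=6: AGATGG vs ATGGCT ✗; k=7: CAGATGG vs ATGGCTT ✗.
Only k = 4 is perfect, so the longest perfect 3' overlap is 4.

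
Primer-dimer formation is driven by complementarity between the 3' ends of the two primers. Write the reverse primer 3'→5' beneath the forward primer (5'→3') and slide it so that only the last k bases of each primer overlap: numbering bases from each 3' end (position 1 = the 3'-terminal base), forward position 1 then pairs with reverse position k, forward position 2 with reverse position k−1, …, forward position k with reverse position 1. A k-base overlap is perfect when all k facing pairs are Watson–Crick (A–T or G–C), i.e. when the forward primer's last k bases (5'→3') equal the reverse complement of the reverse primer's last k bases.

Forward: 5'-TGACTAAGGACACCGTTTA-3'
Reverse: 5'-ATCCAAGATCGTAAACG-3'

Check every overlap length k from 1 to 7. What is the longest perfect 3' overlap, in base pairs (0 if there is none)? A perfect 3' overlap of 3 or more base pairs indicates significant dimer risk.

Last 7 bases (5'→3') — forward …CCGTTTA, reverse …GTAAACG.
Reverse complement of the reverse primer's last 7 bases: CGTTTAC; its first k bases are the reverse complement of the reverse primer's last k bases, so a perfect k-base overlap needs the forward primer's last k bases to equal them.
Comparing (forward last k vs required): k=1: A vs C ✗; k=2: TA vs CG ✗; k=3: TTA vs CGT ✗; k=4: TTTA vs CGTT ✗; k=5: GTTTA vs CGTTT ✗; k=6: CGTTTA vs CGTTTA ✓; k=7: CCGTTTA vs CGTTTAC ✗.
Only k = 6 is perfect, so the longest perfect 3' overlap is 6.

Longest perfect overlap: 6 complementary base pairs; significant dimer risk (threshold 3).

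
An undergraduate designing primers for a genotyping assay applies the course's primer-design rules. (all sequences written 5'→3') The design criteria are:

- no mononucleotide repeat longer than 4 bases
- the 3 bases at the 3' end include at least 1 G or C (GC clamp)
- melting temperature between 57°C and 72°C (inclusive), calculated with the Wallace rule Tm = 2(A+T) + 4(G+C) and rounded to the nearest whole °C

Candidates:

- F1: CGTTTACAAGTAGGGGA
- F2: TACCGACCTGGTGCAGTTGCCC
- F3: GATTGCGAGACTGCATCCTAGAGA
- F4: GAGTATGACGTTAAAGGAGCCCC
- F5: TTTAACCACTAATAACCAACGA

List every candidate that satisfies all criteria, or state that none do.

F2, F3, F4 and F5.

F1 (17 nt, A=5 T=4 G=6 C=2): longest run = 4 ✓; 3' end GGA has 2 G/C ✓; Tm = 2·9 + 4·8 = 50°C, outside 57–72°C ✗ — fails.
F2 (22 nt, A=3 T=5 G=6 C=8): longest run = 3 ✓; 3' end CCC has 3 G/C ✓; Tm = 2·8 + 4·14 = 72°C ✓ — passes.
F3 (24 nt, A=7 T=5 G=7 C=5): longest run = 2 ✓; 3' end AGA has 1 G/C ✓; Tm = 2·12 + 4·12 = 72°C ✓ — passes.
F4 (23 nt, A=7 T=4 G=7 C=5): longest run = 4 ✓; 3' end CCC has 3 G/C ✓; Tm = 2·11 + 4·12 = 70°C ✓ — passes.
F5 (22 nt, A=10 T=5 G=1 C=6): longest run = 3 ✓; 3' end CGA has 2 G/C ✓; Tm = 2·15 + 4·7 = 58°C ✓ — passes.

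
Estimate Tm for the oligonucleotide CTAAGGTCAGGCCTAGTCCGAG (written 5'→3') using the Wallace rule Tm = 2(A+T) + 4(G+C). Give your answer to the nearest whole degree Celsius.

70°C

Base counts: A=5, T=4, G=7, C=6 (length 22).
Tm = 2·(5+4) + 4·(7+6) = 2·9 + 4·13 = 18 + 52 = 70°C.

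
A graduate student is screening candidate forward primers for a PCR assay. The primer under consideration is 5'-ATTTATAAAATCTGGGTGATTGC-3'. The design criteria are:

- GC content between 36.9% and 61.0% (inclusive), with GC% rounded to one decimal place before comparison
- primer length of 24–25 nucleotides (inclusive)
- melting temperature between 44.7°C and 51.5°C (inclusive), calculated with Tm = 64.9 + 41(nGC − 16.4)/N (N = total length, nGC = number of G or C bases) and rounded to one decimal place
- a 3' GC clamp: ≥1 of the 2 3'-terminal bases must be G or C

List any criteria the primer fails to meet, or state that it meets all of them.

Fails: GC content, length.

Base counts: A=7, T=9, G=5, C=2 (length 23).
GC content: GC 7/23 = 30.4%, outside 36.9–61.0% ✗
length: length 23, outside 24–25 ✗
Tm: Tm = 64.9 + 41·(7 − 16.4)/23 = 48.1°C ✓
GC clamp: 3' end GC has 2 G/C ✓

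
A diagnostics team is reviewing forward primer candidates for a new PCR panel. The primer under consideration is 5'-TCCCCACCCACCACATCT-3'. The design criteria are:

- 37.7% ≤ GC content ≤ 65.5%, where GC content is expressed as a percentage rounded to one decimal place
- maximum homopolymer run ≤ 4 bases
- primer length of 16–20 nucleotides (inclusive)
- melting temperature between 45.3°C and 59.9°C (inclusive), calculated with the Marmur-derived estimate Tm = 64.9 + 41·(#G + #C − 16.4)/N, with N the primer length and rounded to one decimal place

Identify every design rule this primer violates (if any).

Meets all criteria.

Base counts: A=4, T=3, G=0, C=11 (length 18).
GC content: GC 11/18 = 61.1% ✓
homopolymer run: longest run = 4 ✓
length: length 18 ✓
Tm: Tm = 64.9 + 41·(11 − 16.4)/18 = 52.6°C ✓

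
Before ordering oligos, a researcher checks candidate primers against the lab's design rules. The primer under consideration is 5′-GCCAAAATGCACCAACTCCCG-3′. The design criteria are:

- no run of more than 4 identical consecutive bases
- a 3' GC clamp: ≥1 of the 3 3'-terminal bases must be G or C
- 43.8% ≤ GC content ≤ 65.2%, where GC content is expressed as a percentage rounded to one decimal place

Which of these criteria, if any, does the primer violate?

Meets all criteria.

Base counts: A=7, T=2, G=3, C=9 (length 21).
homopolymer run: longest run = 4 ✓
GC clamp: 3' end CCG has 3 G/C ✓
GC content: GC 12/21 = 57.1% ✓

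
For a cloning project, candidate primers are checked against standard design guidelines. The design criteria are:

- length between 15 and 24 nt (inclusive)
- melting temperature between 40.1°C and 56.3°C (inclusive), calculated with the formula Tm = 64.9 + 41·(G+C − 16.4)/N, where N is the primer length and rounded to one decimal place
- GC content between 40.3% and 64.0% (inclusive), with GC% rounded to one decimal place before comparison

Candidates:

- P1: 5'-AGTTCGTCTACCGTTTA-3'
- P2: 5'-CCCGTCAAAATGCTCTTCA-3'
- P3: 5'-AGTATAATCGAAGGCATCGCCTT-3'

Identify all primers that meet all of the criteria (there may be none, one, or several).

P1, P2 and P3.

P1 (17 nt, A=3 T=7 G=3 C=4): length 17 ✓; Tm = 64.9 + 41·(7 − 16.4)/17 = 42.2°C ✓; GC 7/17 = 41.2% ✓ — passes.
P2 (19 nt, A=5 T=5 G=2 C=7): length 19 ✓; Tm = 64.9 + 41·(9 − 16.4)/19 = 48.9°C ✓; GC 9/19 = 47.4% ✓ — passes.
P3 (23 nt, A=7 T=6 G=5 C=5): length 23 ✓; Tm = 64.9 + 41·(10 − 16.4)/23 = 53.5°C ✓; GC 10/23 = 43.5% ✓ — passes.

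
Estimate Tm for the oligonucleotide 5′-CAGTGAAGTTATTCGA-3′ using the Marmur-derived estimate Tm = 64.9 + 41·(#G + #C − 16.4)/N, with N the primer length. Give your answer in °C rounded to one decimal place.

Base counts: A=5, T=5, G=4, C=2; G+C = 6, N = 16.
Tm = 64.9 + 41·(6 − 16.4)/16 = 64.9 + -426.40/16 = 38.3°C.

38.3°C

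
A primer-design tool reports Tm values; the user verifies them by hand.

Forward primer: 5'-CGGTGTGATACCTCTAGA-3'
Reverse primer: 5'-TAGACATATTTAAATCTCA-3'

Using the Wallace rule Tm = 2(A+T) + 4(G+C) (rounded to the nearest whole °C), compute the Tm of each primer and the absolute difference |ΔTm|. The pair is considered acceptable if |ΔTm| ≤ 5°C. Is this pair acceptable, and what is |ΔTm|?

|ΔTm| = 8°C; the pair is not acceptable.

Forward: A=4 T=5 G=5 C=4 → Tm = 2·9 + 4·9 = 54°C.
Reverse: A=8 T=7 G=1 C=3 → Tm = 2·15 + 4·4 = 46°C.
|ΔTm| = |54 − 46| = 8°C, > 5°C.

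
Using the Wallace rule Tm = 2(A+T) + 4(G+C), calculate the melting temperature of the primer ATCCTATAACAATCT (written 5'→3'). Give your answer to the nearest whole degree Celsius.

Base counts: A=6, T=5, G=0, C=4 (length 15).
Tm = 2·(6+5) + 4·(0+4) = 2·11 + 4·4 = 22 + 16 = 38°C.

38°C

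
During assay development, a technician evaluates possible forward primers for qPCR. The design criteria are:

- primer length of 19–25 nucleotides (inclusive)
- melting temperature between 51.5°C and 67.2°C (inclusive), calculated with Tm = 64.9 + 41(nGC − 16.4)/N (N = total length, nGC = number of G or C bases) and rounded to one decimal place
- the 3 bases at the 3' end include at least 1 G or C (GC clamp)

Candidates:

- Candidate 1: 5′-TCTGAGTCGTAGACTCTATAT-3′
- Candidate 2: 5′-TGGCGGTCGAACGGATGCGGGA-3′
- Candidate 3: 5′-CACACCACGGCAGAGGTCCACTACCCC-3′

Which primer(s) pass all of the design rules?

Candidate 2 only.

Candidate 1 (21 nt, A=5 T=8 G=4 C=4): length 21 ✓; Tm = 64.9 + 41·(8 − 16.4)/21 = 48.5°C, outside 51.5–67.2°C ✗; 3' end TAT has 0 G/C, need ≥1 ✗ — fails.
Candidate 2 (22 nt, A=4 T=3 G=11 C=4): length 22 ✓; Tm = 64.9 + 41·(15 − 16.4)/22 = 62.3°C ✓; 3' end GGA has 2 G/C ✓ — passes.
Candidate 3 (27 nt, A=7 T=2 G=5 C=13): length 27, outside 19–25 ✗; Tm = 64.9 + 41·(18 − 16.4)/27 = 67.3°C, outside 51.5–67.2°C ✗; 3' end CCC has 3 G/C ✓ — fails.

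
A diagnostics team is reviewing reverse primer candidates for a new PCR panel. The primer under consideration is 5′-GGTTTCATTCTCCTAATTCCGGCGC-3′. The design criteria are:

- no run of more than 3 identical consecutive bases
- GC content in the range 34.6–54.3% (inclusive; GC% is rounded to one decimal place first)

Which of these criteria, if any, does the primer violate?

Base counts: A=3, T=9, G=5, C=8 (length 25).
homopolymer run: longest run = 3 ✓
GC content: GC 13/25 = 52.0% ✓

Meets all criteria.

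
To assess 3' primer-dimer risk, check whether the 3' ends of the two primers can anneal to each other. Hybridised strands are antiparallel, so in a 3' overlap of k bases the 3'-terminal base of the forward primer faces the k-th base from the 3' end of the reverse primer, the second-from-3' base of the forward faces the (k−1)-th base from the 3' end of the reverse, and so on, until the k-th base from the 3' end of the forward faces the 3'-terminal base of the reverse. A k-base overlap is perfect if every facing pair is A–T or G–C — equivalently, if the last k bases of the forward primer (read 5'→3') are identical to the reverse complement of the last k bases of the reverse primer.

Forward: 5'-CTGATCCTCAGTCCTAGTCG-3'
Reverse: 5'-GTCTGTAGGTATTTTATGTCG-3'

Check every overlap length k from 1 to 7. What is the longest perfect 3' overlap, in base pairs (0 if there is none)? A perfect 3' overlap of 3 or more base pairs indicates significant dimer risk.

Longest perfect overlap: 2 complementary base pairs; below the dimer-risk threshold (threshold 3).

Last 7 bases (5'→3') — forward …CTAGTCG, reverse …TATGTCG.
Reverse complement of the reverse primer's last 7 bases: CGACATA; its first k bases are the reverse complement of the reverse primer's last k bases, so a perfect k-base overlap needs the forward primer's last k bases to equal them.
Comparing (forward last k vs required): k=1: G vs C ✗; k=2: CG vs CG ✓; k=3: TCG vs CGA ✗; k=4: GTCG vs CGAC ✗; k=5: AGTCG vs CGACA ✗; k=6: TAGTCG vs CGACAT ✗; k=7: CTAGTCG vs CGACATA ✗.
Only k = 2 is perfect, so the longest perfect 3' overlap is 2.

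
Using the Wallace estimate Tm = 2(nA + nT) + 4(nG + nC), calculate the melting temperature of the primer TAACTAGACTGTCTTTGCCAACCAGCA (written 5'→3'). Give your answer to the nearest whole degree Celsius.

Base counts: A=8, T=7, G=4, C=8 (length 27).
Tm = 2·(8+7) + 4·(4+8) = 2·15 + 4·12 = 30 + 48 = 78°C.

78°C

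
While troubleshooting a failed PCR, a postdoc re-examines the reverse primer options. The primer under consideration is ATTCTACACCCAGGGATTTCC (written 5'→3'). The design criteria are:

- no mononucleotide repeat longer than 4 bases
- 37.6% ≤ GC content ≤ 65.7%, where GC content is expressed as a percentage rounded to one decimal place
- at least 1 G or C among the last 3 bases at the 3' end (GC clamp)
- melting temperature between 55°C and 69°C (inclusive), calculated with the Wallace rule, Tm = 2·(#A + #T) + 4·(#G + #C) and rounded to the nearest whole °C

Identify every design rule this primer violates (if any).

Meets all criteria.

Base counts: A=5, T=6, G=3, C=7 (length 21).
homopolymer run: longest run = 3 ✓
GC content: GC 10/21 = 47.6% ✓
GC clamp: 3' end TCC has 2 G/C ✓
Tm: Tm = 2·11 + 4·10 = 62°C ✓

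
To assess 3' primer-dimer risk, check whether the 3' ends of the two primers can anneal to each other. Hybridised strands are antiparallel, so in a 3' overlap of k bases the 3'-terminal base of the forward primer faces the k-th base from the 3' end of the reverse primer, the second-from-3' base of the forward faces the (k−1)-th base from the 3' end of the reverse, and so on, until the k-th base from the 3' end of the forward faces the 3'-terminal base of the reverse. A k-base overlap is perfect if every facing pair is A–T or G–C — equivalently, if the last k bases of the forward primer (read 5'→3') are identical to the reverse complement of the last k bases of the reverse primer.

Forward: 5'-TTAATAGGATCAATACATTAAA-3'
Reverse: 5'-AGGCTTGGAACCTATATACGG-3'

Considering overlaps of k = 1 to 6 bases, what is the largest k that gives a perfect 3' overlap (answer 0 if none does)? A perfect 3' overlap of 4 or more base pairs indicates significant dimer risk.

Last 6 bases (5'→3') — forward …ATTAAA, reverse …ATACGG.
Reverse complement of the reverse primer's last 6 bases: CCGTAT; its first k bases are the reverse complement of the reverse primer's last k bases, so a perfect k-base overlap needs the forward primer's last k bases to equal them.
Comparing (forward last k vs required): k=1: A vs C ✗; k=2: AA vs CC ✗; k=3: AAA vs CCG ✗; k=4: TAAA vs CCGT ✗; k=5: TTAAA vs CCGTA ✗; k=6: ATTAAA vs CCGTAT ✗.
No overlap length from 1 to 6 is perfect, so the longest perfect 3' overlap is 0.

Longest perfect overlap: 0 complementary base pairs; below the dimer-risk threshold (threshold 4).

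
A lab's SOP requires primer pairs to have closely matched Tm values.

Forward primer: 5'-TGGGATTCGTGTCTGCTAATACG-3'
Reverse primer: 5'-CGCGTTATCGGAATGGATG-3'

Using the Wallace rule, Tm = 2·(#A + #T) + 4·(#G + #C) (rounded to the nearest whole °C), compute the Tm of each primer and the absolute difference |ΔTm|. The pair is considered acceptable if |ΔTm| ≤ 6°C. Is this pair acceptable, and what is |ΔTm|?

Forward: A=4 T=8 G=7 C=4 → Tm = 2·12 + 4·11 = 68°C.
Reverse: A=4 T=5 G=7 C=3 → Tm = 2·9 + 4·10 = 58°C.
|ΔTm| = |68 − 58| = 10°C, > 6°C.

|ΔTm| = 10°C; the pair is not acceptable.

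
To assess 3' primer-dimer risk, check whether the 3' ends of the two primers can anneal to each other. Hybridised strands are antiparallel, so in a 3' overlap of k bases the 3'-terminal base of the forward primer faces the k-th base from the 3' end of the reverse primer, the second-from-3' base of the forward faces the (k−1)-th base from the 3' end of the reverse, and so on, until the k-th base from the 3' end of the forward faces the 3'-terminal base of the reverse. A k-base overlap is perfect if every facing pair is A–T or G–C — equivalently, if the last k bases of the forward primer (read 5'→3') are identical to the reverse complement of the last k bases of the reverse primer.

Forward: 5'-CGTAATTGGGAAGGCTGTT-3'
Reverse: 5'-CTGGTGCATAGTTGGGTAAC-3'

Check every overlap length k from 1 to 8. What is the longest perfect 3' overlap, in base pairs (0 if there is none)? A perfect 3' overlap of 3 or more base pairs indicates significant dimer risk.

Last 8 bases (5'→3') — forward …AGGCTGTT, reverse …TGGGTAAC.
Reverse complement of the reverse primer's last 8 bases: GTTACCCA; its first k bases are the reverse complement of the reverse primer's last k bases, so a perfect k-base overlap needs the forward primer's last k bases to equal them.
Comparing (forward last k vs required): k=1: T vs G ✗; k=2: TT vs GT ✗; k=3: GTT vs GTT ✓; k=4: TGTT vs GTTA ✗; k=5: CTGTT vs GTTAC ✗; k=6: GCTGTT vs GTTACC ✗; k=7: GGCTGTT vs GTTACCC ✗; k=8: AGGCTGTT vs GTTACCCA ✗.
Only k = 3 is perfect, so the longest perfect 3' overlap is 3.

Longest perfect overlap: 3 complementary base pairs; significant dimer risk (threshold 3).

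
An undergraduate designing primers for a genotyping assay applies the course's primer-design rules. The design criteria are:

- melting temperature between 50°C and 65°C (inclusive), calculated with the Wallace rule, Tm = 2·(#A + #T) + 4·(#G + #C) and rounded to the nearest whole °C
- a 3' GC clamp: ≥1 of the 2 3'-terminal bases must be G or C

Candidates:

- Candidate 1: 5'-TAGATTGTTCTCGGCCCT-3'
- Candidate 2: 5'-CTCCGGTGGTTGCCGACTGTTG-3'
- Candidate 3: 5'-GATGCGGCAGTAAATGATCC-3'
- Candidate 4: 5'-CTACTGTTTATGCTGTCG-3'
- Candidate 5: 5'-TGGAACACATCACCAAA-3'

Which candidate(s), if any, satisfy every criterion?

Candidate 1, Candidate 3 and Candidate 4.

Candidate 1 (18 nt, A=2 T=7 G=4 C=5): Tm = 2·9 + 4·9 = 54°C ✓; 3' end CT has 1 G/C ✓ — passes.
Candidate 2 (22 nt, A=1 T=7 G=8 C=6): Tm = 2·8 + 4·14 = 72°C, outside 50–65°C ✗; 3' end TG has 1 G/C ✓ — fails.
Candidate 3 (20 nt, A=6 T=4 G=6 C=4): Tm = 2·10 + 4·10 = 60°C ✓; 3' end CC has 2 G/C ✓ — passes.
Candidate 4 (18 nt, A=2 T=8 G=4 C=4): Tm = 2·10 + 4·8 = 52°C ✓; 3' end CG has 2 G/C ✓ — passes.
Candidate 5 (17 nt, A=8 T=2 G=2 C=5): Tm = 2·10 + 4·7 = 48°C, outside 50–65°C ✗; 3' end AA has 0 G/C, need ≥1 ✗ — fails.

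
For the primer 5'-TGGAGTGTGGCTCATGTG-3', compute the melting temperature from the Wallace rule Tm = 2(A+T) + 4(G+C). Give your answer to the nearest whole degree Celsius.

Base counts: A=2, T=6, G=8, C=2 (length 18).
Tm = 2·(2+6) + 4·(8+2) = 2·8 + 4·10 = 16 + 40 = 56°C.

56°C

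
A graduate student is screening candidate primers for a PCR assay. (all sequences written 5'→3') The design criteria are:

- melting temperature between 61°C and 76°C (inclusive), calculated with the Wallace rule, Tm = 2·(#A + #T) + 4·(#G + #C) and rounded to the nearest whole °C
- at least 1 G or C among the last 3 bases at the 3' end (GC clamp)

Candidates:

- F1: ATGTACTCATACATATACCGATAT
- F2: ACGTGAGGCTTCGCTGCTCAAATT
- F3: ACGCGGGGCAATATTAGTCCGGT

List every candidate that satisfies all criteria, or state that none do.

F1 (24 nt, A=9 T=8 G=2 C=5): Tm = 2·17 + 4·7 = 62°C ✓; 3' end TAT has 0 G/C, need ≥1 ✗ — fails.
F2 (24 nt, A=5 T=7 G=6 C=6): Tm = 2·12 + 4·12 = 72°C ✓; 3' end ATT has 0 G/C, need ≥1 ✗ — fails.
F3 (23 nt, A=5 T=5 G=8 C=5): Tm = 2·10 + 4·13 = 72°C ✓; 3' end GGT has 2 G/C ✓ — passes.

F3 only.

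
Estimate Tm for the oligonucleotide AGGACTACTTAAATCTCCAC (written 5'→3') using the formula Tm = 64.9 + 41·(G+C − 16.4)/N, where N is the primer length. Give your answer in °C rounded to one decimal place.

Base counts: A=7, T=5, G=2, C=6; G+C = 8, N = 20.
Tm = 64.9 + 41·(8 − 16.4)/20 = 64.9 + -344.40/20 = 47.7°C.

47.7°C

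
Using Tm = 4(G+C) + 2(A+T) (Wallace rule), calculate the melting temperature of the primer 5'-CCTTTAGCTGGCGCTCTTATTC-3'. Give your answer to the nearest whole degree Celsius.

Base counts: A=2, T=9, G=4, C=7 (length 22).
Tm = 2·(2+9) + 4·(4+7) = 2·11 + 4·11 = 22 + 44 = 66°C.

66°C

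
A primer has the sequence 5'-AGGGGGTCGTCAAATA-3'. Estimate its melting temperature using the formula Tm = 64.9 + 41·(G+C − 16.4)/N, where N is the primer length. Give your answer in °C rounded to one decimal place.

43.4°C

Base counts: A=5, T=3, G=6, C=2; G+C = 8, N = 16.
Tm = 64.9 + 41·(8 − 16.4)/16 = 64.9 + -344.40/16 = 43.4°C.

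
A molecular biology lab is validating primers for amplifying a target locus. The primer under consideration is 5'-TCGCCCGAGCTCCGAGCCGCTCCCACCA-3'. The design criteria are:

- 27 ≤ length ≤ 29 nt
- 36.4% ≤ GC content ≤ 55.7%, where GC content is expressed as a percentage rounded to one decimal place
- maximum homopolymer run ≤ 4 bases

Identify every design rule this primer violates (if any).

Fails: GC content.

Base counts: A=4, T=3, G=6, C=15 (length 28).
length: length 28 ✓
GC content: GC 21/28 = 75.0%, outside 36.4–55.7% ✗
homopolymer run: longest run = 3 ✓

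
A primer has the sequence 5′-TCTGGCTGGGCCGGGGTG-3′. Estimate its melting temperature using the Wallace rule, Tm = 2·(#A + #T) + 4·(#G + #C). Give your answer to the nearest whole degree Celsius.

64°C

Base counts: A=0, T=4, G=10, C=4 (length 18).
Tm = 2·(0+4) + 4·(10+4) = 2·4 + 4·14 = 8 + 56 = 64°C.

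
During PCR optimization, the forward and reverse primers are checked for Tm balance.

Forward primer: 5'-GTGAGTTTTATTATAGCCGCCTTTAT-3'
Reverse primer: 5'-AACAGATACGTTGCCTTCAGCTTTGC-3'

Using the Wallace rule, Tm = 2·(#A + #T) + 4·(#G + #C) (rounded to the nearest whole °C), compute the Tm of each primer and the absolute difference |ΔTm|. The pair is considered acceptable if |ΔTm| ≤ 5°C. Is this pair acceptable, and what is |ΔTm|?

|ΔTm| = 6°C; the pair is not acceptable.

Forward: A=5 T=12 G=5 C=4 → Tm = 2·17 + 4·9 = 70°C.
Reverse: A=6 T=8 G=5 C=7 → Tm = 2·14 + 4·12 = 76°C.
|ΔTm| = |70 − 76| = 6°C, > 5°C.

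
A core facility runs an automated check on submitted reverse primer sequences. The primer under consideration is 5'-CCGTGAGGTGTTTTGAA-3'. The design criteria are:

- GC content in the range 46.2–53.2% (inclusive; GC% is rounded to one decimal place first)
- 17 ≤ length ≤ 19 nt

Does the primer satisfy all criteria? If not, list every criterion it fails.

Base counts: A=3, T=6, G=6, C=2 (length 17).
GC content: GC 8/17 = 47.1% ✓
length: length 17 ✓

Meets all criteria.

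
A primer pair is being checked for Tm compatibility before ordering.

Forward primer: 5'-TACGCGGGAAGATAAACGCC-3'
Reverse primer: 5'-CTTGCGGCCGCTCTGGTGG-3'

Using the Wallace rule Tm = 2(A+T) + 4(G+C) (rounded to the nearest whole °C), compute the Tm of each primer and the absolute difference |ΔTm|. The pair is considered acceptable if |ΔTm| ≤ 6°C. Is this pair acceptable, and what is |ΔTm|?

Forward: A=7 T=2 G=6 C=5 → Tm = 2·9 + 4·11 = 62°C.
Reverse: A=0 T=5 G=8 C=6 → Tm = 2·5 + 4·14 = 66°C.
|ΔTm| = |62 − 66| = 4°C, ≤ 6°C.

|ΔTm| = 4°C; the pair is acceptable.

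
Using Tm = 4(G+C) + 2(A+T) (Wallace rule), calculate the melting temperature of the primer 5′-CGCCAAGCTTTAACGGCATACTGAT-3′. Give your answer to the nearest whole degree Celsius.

74°C

Base counts: A=7, T=6, G=5, C=7 (length 25).
Tm = 2·(7+6) + 4·(5+7) = 2·13 + 4·12 = 26 + 48 = 74°C.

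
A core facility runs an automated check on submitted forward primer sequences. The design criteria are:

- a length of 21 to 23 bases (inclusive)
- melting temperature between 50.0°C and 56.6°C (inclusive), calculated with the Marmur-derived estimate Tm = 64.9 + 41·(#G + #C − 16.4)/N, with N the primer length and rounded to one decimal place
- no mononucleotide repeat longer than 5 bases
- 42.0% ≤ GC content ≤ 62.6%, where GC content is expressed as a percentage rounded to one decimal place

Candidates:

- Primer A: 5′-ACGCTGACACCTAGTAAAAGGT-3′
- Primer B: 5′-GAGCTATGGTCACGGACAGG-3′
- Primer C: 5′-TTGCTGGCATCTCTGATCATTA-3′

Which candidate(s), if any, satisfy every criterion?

Primer A (22 nt, A=8 T=4 G=5 C=5): length 22 ✓; Tm = 64.9 + 41·(10 − 16.4)/22 = 53.0°C ✓; longest run = 4 ✓; GC 10/22 = 45.5% ✓ — passes.
Primer B (20 nt, A=5 T=3 G=8 C=4): length 20, outside 21–23 ✗; Tm = 64.9 + 41·(12 − 16.4)/20 = 55.9°C ✓; longest run = 2 ✓; GC 12/20 = 60.0% ✓ — fails.
Primer C (22 nt, A=4 T=9 G=4 C=5): length 22 ✓; Tm = 64.9 + 41·(9 − 16.4)/22 = 51.1°C ✓; longest run = 2 ✓; GC 9/22 = 40.9%, outside 42.0–62.6% ✗ — fails.

Primer A only.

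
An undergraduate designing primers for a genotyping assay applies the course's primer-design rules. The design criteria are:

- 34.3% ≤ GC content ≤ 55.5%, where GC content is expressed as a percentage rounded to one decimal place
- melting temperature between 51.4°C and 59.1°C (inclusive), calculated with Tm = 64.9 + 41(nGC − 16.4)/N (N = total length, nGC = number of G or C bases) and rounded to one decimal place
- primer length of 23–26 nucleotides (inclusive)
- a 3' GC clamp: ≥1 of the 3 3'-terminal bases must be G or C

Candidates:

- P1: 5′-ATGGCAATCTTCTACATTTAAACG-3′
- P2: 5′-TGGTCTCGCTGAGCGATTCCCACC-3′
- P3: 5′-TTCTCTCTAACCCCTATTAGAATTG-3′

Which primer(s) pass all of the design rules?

P1 (24 nt, A=8 T=8 G=3 C=5): GC 8/24 = 33.3%, outside 34.3–55.5% ✗; Tm = 64.9 + 41·(8 − 16.4)/24 = 50.6°C, outside 51.4–59.1°C ✗; length 24 ✓; 3' end ACG has 2 G/C ✓ — fails.
P2 (24 nt, A=3 T=6 G=6 C=9): GC 15/24 = 62.5%, outside 34.3–55.5% ✗; Tm = 64.9 + 41·(15 − 16.4)/24 = 62.5°C, outside 51.4–59.1°C ✗; length 24 ✓; 3' end ACC has 2 G/C ✓ — fails.
P3 (25 nt, A=6 T=10 G=2 C=7): GC 9/25 = 36.0% ✓; Tm = 64.9 + 41·(9 − 16.4)/25 = 52.8°C ✓; length 25 ✓; 3' end TTG has 1 G/C ✓ — passes.

P3 only.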